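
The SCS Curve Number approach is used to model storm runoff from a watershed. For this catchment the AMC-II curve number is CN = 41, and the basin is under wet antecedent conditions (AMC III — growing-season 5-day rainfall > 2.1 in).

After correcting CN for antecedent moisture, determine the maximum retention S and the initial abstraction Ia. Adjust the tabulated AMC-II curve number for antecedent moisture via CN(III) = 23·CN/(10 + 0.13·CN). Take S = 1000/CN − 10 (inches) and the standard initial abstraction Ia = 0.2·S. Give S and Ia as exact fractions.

Wet (AMC III): CN(III) = 23·41/(10 + 0.13·41) = 943/(1533/100) = 94300/1533 ≈ 61.513
Retention S: 1000/CN − 10 with CN=61.513 → S = 5900/943 ≈ 6.257 in
Initial abstraction Ia = S/5 = (5900/943)/5 = 1180/943 ≈ 1.251 in

S = 5900/943 in ≈ 6.257 in; Ia = 1180/943 in ≈ 1.251 in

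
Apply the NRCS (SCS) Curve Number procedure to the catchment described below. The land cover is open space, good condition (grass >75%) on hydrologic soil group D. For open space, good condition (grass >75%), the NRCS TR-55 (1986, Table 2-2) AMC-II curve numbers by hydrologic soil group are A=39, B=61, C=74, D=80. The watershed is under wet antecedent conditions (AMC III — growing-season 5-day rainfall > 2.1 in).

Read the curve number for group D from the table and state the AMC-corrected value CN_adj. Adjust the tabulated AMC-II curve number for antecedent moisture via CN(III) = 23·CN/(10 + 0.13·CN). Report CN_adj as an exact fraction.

CN_adj = 4600/51 ≈ 90.196

NRCS table: open space, good condition (grass >75%), soil group D → CN(II) = 80
CN(III) from CN(II)=80: (23·80)/(10 + 0.13·80) = 4600/51 ≈ 90.196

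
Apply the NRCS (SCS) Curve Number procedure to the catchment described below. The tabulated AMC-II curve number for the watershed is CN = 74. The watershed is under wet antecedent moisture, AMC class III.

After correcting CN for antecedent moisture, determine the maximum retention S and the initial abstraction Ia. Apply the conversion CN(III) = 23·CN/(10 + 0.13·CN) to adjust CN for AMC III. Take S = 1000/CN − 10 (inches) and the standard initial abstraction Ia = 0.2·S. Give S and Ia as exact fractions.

S = 1300/851 in ≈ 1.528 in; Ia = 260/851 in ≈ 0.306 in

Wet (AMC III): CN(III) = 23·74/(10 + 0.13·74) = 1702/(981/50) = 85100/981 ≈ 86.748
Retention S: 1000/CN − 10 with CN=86.748 → S = 1300/851 ≈ 1.528 in
Ia = 0.2S: 0.2·1.528 = 0.306 in (exactly 260/851)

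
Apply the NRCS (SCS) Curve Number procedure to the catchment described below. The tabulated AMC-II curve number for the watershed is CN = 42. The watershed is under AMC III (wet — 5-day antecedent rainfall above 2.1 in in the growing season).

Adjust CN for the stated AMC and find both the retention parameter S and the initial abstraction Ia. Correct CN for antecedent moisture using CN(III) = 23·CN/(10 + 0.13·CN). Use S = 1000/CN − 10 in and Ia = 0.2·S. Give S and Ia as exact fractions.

Wet (AMC III): CN(III) = 23·42/(10 + 0.13·42) = 966/(773/50) = 48300/773 ≈ 62.484
S = 1000/(48300/773) − 10 = 2900/483 in ≈ 6.004 in
Ia = 0.2·(2900/483) = 580/483 in ≈ 1.201 in

S = 2900/483 in ≈ 6.004 in; Ia = 580/483 in ≈ 1.201 in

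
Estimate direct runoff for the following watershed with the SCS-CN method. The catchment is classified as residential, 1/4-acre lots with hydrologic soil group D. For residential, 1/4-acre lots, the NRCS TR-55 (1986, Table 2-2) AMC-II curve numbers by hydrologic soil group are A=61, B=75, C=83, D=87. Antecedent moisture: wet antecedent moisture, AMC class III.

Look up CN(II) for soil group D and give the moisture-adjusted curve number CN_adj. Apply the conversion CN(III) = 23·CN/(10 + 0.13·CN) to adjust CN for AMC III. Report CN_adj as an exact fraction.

NRCS table: residential, 1/4-acre lots, soil group D → CN(II) = 87
Adjust CN=87 to AMC III: 23·87/(10 + 0.13·87) → 2001 ÷ (2131/100) = 200100/2131 ≈ 93.900

CN_adj = 200100/2131 ≈ 93.900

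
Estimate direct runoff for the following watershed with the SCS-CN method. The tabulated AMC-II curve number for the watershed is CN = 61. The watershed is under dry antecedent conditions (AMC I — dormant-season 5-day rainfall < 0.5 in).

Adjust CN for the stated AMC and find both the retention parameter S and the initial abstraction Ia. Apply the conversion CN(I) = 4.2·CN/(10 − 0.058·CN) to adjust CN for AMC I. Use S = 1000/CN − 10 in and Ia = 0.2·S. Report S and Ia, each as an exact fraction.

Dry (AMC I): CN(I) = 4.2·61/(10 − 0.058·61) = (1281/5)/(3231/500) = 42700/1077 ≈ 39.647
Retention S: 1000/CN − 10 with CN=39.647 → S = 6500/427 ≈ 15.222 in
Ia = 0.2·(6500/427) = 1300/427 in ≈ 3.044 in

S = 6500/427 in ≈ 15.222 in; Ia = 1300/427 in ≈ 3.044 in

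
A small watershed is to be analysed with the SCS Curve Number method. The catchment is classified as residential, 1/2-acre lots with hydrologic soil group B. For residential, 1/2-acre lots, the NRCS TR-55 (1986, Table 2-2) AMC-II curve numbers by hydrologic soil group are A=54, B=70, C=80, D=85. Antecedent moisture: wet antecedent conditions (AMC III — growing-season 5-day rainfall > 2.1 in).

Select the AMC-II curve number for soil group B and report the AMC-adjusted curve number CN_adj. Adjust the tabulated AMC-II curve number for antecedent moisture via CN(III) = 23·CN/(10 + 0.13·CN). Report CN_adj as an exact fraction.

CN_adj = 16100/191 ≈ 84.293

NRCS table: residential, 1/2-acre lots, soil group B → CN(II) = 70
CN(III) from CN(II)=70: (23·70)/(10 + 0.13·70) = 16100/191 ≈ 84.293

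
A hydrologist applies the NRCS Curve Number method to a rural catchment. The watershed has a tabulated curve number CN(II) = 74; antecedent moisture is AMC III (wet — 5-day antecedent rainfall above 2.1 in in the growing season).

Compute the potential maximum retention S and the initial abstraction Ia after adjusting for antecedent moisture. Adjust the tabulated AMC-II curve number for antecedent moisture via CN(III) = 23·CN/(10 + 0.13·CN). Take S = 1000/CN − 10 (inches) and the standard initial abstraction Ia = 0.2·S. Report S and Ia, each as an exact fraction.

S = 1300/851 in ≈ 1.528 in; Ia = 260/851 in ≈ 0.306 in

Wet (AMC III): CN(III) = 23·74/(10 + 0.13·74) = 1702/(981/50) = 85100/981 ≈ 86.748
S = 1000/(85100/981) − 10 = 1300/851 in ≈ 1.528 in
Ia = 0.2S: 0.2·1.528 = 0.306 in (exactly 260/851)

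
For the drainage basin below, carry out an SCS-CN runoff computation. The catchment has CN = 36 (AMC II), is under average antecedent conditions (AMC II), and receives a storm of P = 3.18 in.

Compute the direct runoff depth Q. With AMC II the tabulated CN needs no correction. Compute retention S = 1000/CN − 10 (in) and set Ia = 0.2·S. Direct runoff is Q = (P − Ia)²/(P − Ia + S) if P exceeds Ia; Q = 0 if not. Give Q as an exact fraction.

Q = 0 in ≈ 0.000 in

CN(II) = 36; AMC II needs no correction.
Max retention: S = 1000/36 − 10 = 160/9 in (≈ 17.778 in)
Ia = 0.2·(160/9) = 32/9 in ≈ 3.556 in
P = 3.180 ≤ Ia = 3.556 in: entire storm abstracted, Q = 0.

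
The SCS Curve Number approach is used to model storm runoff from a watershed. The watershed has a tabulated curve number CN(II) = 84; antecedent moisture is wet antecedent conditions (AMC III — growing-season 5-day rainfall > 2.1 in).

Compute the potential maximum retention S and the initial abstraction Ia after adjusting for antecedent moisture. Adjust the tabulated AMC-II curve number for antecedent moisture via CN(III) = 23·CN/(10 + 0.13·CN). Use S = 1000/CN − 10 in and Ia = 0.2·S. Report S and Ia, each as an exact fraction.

CN(III) from CN(II)=84: (23·84)/(10 + 0.13·84) = 48300/523 ≈ 92.352
S = 1000/(48300/523) − 10 = 400/483 in ≈ 0.828 in
Ia = 0.2S: 0.2·0.828 = 0.166 in (exactly 80/483)

S = 400/483 in ≈ 0.828 in; Ia = 80/483 in ≈ 0.166 in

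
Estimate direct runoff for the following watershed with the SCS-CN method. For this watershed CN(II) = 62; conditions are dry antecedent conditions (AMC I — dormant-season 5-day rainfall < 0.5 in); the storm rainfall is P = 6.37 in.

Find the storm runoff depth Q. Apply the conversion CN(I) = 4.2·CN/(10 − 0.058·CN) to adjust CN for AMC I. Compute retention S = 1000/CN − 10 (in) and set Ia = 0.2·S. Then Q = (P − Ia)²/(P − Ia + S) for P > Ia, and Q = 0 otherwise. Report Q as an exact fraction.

Q = 50484247969/76472123700 in ≈ 0.660 in

Adjust CN=62 to AMC I: 4.2·62/(10 − 0.058·62) → (1302/5) ÷ (1601/250) = 65100/1601 ≈ 40.662
Max retention: S = 1000/(65100/1601) − 10 = 9500/651 in (≈ 14.593 in)
Ia = 0.2S: 0.2·14.593 = 2.919 in (exactly 1900/651)
Since P=6.370 > Ia=2.919: effective rainfall P−Ia = 224687/65100 in
Q: (224687/65100)² ÷ (1174687/65100) = 50484247969/76472123700 in (≈ 0.660 in)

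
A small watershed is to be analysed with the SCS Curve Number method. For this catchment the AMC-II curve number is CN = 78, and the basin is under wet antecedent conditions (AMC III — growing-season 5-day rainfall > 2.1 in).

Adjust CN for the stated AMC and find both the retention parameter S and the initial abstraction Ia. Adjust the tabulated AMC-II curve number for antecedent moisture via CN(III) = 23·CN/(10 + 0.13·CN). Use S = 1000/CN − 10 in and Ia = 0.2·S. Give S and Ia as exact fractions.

S = 1100/897 in ≈ 1.226 in; Ia = 220/897 in ≈ 0.245 in

Wet (AMC III): CN(III) = 23·78/(10 + 0.13·78) = 1794/(1007/50) = 89700/1007 ≈ 89.076
Retention S: 1000/CN − 10 with CN=89.076 → S = 1100/897 ≈ 1.226 in
Initial abstraction Ia = S/5 = (1100/897)/5 = 220/897 ≈ 0.245 in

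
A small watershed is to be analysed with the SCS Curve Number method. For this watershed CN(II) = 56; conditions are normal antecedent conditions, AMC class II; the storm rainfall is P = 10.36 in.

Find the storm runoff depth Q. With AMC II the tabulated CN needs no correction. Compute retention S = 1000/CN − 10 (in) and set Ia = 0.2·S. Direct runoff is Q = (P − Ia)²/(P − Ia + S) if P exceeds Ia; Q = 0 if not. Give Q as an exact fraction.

Average conditions: CN = 56 (no AMC adjustment).
Max retention: S = 1000/56 − 10 = 55/7 in (≈ 7.857 in)
Ia = 0.2·(55/7) = 11/7 in ≈ 1.571 in
Excess rainfall: 10.360 − 1.571 = 8.789 in; P > Ia so Q > 0
Runoff Q = (P−Ia)²/(P−Ia+S) = (8.789)²/(8.789+7.857) = 2365444/509775 ≈ 4.640 in

Q = 2365444/509775 in ≈ 4.640 in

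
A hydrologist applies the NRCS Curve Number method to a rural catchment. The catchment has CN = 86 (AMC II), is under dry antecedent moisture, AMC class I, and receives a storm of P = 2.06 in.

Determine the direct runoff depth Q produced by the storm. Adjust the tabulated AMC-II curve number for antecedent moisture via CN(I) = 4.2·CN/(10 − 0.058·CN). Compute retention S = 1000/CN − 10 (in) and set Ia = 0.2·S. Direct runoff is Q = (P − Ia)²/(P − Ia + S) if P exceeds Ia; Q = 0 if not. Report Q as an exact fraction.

Dry (AMC I): CN(I) = 4.2·86/(10 − 0.058·86) = (1806/5)/(1253/250) = 12900/179 ≈ 72.067
Max retention: S = 1000/(12900/179) − 10 = 500/129 in (≈ 3.876 in)
Ia = 0.2·(500/129) = 100/129 in ≈ 0.775 in
P − Ia = 2.060 − 0.775 = 8287/6450 ≈ 1.285 in (> 0, runoff occurs)
Q = (8287/6450)²/((8287/6450) + 500/129) = (68674369/41602500)/(33287/6450) = 68674369/214701150 in ≈ 0.320 in

Q = 68674369/214701150 in ≈ 0.320 in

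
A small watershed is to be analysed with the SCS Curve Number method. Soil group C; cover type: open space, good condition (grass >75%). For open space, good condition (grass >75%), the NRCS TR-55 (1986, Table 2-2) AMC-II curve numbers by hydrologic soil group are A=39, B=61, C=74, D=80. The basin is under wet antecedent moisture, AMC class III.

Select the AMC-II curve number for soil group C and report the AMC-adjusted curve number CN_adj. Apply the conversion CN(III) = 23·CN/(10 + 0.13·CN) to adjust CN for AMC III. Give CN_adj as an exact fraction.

CN_adj = 85100/981 ≈ 86.748

NRCS table: open space, good condition (grass >75%), soil group C → CN(II) = 74
CN(III) from CN(II)=74: (23·74)/(10 + 0.13·74) = 85100/981 ≈ 86.748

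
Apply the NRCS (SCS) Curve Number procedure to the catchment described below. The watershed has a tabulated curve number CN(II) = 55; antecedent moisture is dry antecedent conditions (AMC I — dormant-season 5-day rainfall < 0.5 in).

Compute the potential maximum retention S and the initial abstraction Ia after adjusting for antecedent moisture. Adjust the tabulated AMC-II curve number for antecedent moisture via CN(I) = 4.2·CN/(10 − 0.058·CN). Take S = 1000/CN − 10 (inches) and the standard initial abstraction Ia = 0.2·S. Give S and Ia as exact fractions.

S = 1500/77 in ≈ 19.481 in; Ia = 300/77 in ≈ 3.896 in

CN(I) from CN(II)=55: (4.2·55)/(10 − 0.058·55) = 7700/227 ≈ 33.921
Retention S: 1000/CN − 10 with CN=33.921 → S = 1500/77 ≈ 19.481 in
Ia = 0.2·(1500/77) = 300/77 in ≈ 3.896 in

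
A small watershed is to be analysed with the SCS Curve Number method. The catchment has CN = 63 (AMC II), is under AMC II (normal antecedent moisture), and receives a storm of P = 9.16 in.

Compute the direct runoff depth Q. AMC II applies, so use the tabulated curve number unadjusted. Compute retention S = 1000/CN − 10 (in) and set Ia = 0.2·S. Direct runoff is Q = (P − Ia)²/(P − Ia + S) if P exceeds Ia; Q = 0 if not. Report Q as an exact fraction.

AMC II — tabulated CN = 63 applies directly.
S = 1000/63 − 10 = 370/63 in ≈ 5.873 in
Ia = 0.2·(370/63) = 74/63 in ≈ 1.175 in
Since P=9.160 > Ia=1.175: effective rainfall P−Ia = 12577/1575 in
Runoff Q = (P−Ia)²/(P−Ia+S) = (7.985)²/(7.985+5.873) = 158180929/34377525 ≈ 4.601 in

Q = 158180929/34377525 in ≈ 4.601 in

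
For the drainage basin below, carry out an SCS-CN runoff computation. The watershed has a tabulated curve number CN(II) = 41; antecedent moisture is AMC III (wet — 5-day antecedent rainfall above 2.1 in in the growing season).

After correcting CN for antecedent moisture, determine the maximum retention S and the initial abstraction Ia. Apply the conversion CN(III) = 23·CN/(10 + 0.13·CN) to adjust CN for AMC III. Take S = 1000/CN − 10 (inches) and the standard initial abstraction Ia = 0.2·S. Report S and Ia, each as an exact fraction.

S = 5900/943 in ≈ 6.257 in; Ia = 1180/943 in ≈ 1.251 in

Wet (AMC III): CN(III) = 23·41/(10 + 0.13·41) = 943/(1533/100) = 94300/1533 ≈ 61.513
Retention S: 1000/CN − 10 with CN=61.513 → S = 5900/943 ≈ 6.257 in
Ia = 0.2S: 0.2·6.257 = 1.251 in (exactly 1180/943)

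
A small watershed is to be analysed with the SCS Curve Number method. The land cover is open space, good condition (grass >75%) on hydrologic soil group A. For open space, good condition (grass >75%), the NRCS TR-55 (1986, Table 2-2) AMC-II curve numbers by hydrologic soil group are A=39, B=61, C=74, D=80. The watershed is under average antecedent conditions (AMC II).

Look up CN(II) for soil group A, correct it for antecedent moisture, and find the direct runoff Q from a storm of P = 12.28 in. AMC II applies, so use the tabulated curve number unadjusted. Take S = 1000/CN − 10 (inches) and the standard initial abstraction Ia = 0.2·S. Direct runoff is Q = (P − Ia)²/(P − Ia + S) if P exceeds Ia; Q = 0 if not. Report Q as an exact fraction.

Q = 79619929/23568675 in ≈ 3.378 in

NRCS table: open space, good condition (grass >75%), soil group A → CN(II) = 39
AMC II — tabulated CN = 39 applies directly.
S = 1000/39 − 10 = 610/39 in ≈ 15.641 in
Ia = 0.2·(610/39) = 122/39 in ≈ 3.128 in
P − Ia = 12.280 − 3.128 = 8923/975 ≈ 9.152 in (> 0, runoff occurs)
Q = (8923/975)²/((8923/975) + 610/39) = (79619929/950625)/(24173/975) = 79619929/23568675 in ≈ 3.378 in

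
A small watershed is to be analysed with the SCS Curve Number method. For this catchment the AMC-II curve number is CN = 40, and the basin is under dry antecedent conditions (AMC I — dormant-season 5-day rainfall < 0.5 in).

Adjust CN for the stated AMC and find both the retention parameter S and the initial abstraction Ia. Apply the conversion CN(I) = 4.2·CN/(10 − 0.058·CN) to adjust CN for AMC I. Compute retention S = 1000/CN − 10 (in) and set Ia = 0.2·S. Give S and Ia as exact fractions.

CN(I) from CN(II)=40: (4.2·40)/(10 − 0.058·40) = 175/8 ≈ 21.875
Max retention: S = 1000/(175/8) − 10 = 250/7 in (≈ 35.714 in)
Ia = 0.2S: 0.2·35.714 = 7.143 in (exactly 50/7)

S = 250/7 in ≈ 35.714 in; Ia = 50/7 in ≈ 7.143 in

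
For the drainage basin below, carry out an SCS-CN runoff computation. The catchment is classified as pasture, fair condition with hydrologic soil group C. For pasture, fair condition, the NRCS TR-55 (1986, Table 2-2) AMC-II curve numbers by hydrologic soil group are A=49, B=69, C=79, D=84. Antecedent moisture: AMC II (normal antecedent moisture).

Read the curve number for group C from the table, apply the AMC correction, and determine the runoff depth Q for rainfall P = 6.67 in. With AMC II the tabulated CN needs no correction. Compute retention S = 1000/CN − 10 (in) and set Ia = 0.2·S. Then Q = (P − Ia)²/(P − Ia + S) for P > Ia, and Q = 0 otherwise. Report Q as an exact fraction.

Q = 2351571049/548994700 in ≈ 4.283 in

NRCS table: pasture, fair condition, soil group C → CN(II) = 79
CN(II) = 79; AMC II needs no correction.
Retention S: 1000/CN − 10 with CN=79.000 → S = 210/79 ≈ 2.658 in
Ia = 0.2S: 0.2·2.658 = 0.532 in (exactly 42/79)
Excess rainfall: 6.670 − 0.532 = 6.138 in; P > Ia so Q > 0
Q: (48493/7900)² ÷ (69493/7900) = 2351571049/548994700 in (≈ 4.283 in)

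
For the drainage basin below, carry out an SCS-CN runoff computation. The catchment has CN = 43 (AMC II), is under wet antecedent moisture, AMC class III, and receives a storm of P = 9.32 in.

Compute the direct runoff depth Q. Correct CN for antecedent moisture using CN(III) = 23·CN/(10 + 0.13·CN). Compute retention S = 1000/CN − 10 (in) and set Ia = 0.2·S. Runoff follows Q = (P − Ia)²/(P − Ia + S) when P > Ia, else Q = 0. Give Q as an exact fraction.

Adjust CN=43 to AMC III: 23·43/(10 + 0.13·43) → 989 ÷ (1559/100) = 98900/1559 ≈ 63.438
S = 1000/(98900/1559) − 10 = 5700/989 in ≈ 5.763 in
Ia = 0.2·(5700/989) = 1140/989 in ≈ 1.153 in
P − Ia = 9.320 − 1.153 = 201937/24725 ≈ 8.167 in (> 0, runoff occurs)
Q = (201937/24725)²/((201937/24725) + 5700/989) = (40778551969/611325625)/(344437/24725) = 40778551969/8516204825 in ≈ 4.788 in

Q = 40778551969/8516204825 in ≈ 4.788 in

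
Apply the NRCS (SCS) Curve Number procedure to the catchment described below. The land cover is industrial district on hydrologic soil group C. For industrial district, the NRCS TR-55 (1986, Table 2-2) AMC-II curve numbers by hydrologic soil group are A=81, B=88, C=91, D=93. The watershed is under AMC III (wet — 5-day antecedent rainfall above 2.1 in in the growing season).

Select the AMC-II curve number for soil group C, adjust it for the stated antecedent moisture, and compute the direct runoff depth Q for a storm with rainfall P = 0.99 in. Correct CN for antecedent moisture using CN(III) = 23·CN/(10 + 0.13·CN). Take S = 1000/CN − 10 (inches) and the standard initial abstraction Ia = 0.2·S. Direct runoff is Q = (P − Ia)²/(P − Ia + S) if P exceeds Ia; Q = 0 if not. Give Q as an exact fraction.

NRCS table: industrial district, soil group C → CN(II) = 91
Wet (AMC III): CN(III) = 23·91/(10 + 0.13·91) = 2093/(2183/100) = 209300/2183 ≈ 95.877
Retention S: 1000/CN − 10 with CN=95.877 → S = 900/2093 ≈ 0.430 in
Ia = 0.2·(900/2093) = 180/2093 in ≈ 0.086 in
Since P=0.990 > Ia=0.086: effective rainfall P−Ia = 189207/209300 in
Q = (189207/209300)²/((189207/209300) + 900/2093) = (35799288849/43806490000)/(279207/209300) = 441966529/721457100 in ≈ 0.613 in

Q = 441966529/721457100 in ≈ 0.613 in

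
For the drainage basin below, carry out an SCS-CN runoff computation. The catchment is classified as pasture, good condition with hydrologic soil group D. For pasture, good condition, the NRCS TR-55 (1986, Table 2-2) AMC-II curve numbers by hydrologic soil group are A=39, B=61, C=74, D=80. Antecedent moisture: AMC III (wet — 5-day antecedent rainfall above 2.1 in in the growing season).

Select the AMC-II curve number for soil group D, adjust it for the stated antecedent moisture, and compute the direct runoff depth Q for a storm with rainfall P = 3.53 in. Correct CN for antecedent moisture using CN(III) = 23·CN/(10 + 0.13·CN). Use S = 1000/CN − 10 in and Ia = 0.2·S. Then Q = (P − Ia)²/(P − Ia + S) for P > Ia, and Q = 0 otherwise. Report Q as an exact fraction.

Q = 58049161/23273700 in ≈ 2.494 in

NRCS table: pasture, good condition, soil group D → CN(II) = 80
Adjust CN=80 to AMC III: 23·80/(10 + 0.13·80) → 1840 ÷ (102/5) = 4600/51 ≈ 90.196
Max retention: S = 1000/(4600/51) − 10 = 25/23 in (≈ 1.087 in)
Ia = 0.2·(25/23) = 5/23 in ≈ 0.217 in
Since P=3.530 > Ia=0.217: effective rainfall P−Ia = 7619/2300 in
Q: (7619/2300)² ÷ (10119/2300) = 58049161/23273700 in (≈ 2.494 in)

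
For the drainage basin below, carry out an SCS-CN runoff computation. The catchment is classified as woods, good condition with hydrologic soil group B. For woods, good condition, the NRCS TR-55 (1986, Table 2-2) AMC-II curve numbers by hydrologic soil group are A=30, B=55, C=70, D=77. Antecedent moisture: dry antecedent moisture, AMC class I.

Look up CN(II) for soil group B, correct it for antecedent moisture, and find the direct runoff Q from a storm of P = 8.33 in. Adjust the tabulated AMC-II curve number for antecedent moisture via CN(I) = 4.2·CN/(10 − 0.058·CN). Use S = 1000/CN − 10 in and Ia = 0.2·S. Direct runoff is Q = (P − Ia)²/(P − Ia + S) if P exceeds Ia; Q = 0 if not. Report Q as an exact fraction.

Q = 1165607881/1417885700 in ≈ 0.822 in

NRCS table: woods, good condition, soil group B → CN(II) = 55
CN(I) from CN(II)=55: (4.2·55)/(10 − 0.058·55) = 7700/227 ≈ 33.921
S = 1000/(7700/227) − 10 = 1500/77 in ≈ 19.481 in
Initial abstraction Ia = S/5 = (1500/77)/5 = 300/77 ≈ 3.896 in
Excess rainfall: 8.330 − 3.896 = 4.434 in; P > Ia so Q > 0
Q: (34141/7700)² ÷ (184141/7700) = 1165607881/1417885700 in (≈ 0.822 in)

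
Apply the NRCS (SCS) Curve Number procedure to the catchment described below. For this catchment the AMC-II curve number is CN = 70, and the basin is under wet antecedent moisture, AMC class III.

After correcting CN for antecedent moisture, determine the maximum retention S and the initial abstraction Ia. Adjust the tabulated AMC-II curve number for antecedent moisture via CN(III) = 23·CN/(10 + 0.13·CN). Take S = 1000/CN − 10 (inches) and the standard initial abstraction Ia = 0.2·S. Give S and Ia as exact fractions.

Adjust CN=70 to AMC III: 23·70/(10 + 0.13·70) → 1610 ÷ (191/10) = 16100/191 ≈ 84.293
S = 1000/(16100/191) − 10 = 300/161 in ≈ 1.863 in
Ia = 0.2·(300/161) = 60/161 in ≈ 0.373 in

S = 300/161 in ≈ 1.863 in; Ia = 60/161 in ≈ 0.373 in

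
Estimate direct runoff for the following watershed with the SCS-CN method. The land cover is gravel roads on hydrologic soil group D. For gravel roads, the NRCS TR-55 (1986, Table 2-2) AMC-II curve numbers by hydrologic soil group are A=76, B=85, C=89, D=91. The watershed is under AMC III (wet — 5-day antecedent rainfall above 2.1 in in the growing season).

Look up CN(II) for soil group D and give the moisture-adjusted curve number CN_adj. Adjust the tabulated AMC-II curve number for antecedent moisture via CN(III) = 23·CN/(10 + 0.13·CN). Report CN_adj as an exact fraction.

CN_adj = 209300/2183 ≈ 95.877

NRCS table: gravel roads, soil group D → CN(II) = 91
CN(III) from CN(II)=91: (23·91)/(10 + 0.13·91) = 209300/2183 ≈ 95.877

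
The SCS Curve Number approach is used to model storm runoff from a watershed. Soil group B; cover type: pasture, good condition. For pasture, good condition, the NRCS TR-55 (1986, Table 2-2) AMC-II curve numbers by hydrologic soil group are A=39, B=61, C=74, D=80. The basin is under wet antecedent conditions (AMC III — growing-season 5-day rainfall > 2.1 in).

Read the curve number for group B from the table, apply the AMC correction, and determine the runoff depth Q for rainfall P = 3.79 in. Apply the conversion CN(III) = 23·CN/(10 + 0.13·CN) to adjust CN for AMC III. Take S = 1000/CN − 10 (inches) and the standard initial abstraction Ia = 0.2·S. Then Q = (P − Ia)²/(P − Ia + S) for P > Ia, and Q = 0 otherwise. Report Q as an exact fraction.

NRCS table: pasture, good condition, soil group B → CN(II) = 61
CN(III) from CN(II)=61: (23·61)/(10 + 0.13·61) = 140300/1793 ≈ 78.249
Max retention: S = 1000/(140300/1793) − 10 = 3900/1403 in (≈ 2.780 in)
Initial abstraction Ia = S/5 = (3900/1403)/5 = 780/1403 ≈ 0.556 in
Since P=3.790 > Ia=0.556: effective rainfall P−Ia = 453737/140300 in
Runoff Q = (P−Ia)²/(P−Ia+S) = (3.234)²/(3.234+2.780) = 205877265169/118376301100 ≈ 1.739 in

Q = 205877265169/118376301100 in ≈ 1.739 in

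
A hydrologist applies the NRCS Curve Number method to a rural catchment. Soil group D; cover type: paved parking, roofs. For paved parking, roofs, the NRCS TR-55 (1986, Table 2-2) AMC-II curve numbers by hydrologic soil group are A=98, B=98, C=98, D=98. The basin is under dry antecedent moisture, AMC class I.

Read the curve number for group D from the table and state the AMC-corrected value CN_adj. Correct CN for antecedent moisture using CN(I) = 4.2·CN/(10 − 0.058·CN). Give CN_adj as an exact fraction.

NRCS table: paved parking, roofs, soil group D → CN(II) = 98
Adjust CN=98 to AMC I: 4.2·98/(10 − 0.058·98) → (2058/5) ÷ (1079/250) = 102900/1079 ≈ 95.366

CN_adj = 102900/1079 ≈ 95.366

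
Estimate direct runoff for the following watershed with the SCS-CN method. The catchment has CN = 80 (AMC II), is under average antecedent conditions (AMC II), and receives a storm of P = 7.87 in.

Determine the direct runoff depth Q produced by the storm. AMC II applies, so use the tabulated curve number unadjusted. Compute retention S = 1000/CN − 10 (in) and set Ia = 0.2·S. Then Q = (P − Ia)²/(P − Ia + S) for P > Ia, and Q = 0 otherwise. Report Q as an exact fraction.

AMC II — tabulated CN = 80 applies directly.
Max retention: S = 1000/80 − 10 = 5/2 in (≈ 2.500 in)
Ia = 0.2S: 0.2·2.500 = 0.500 in (exactly 1/2)
Since P=7.870 > Ia=0.500: effective rainfall P−Ia = 737/100 in
Q = (737/100)²/((737/100) + 5/2) = (543169/10000)/(987/100) = 543169/98700 in ≈ 5.503 in

Q = 543169/98700 in ≈ 5.503 in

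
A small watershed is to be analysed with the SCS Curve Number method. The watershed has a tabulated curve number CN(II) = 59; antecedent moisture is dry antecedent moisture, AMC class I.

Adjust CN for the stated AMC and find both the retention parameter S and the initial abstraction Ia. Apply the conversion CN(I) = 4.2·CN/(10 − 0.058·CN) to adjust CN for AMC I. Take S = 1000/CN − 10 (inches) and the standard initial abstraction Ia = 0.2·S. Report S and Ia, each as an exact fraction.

CN(I) from CN(II)=59: (4.2·59)/(10 − 0.058·59) = 123900/3289 ≈ 37.671
Max retention: S = 1000/(123900/3289) − 10 = 20500/1239 in (≈ 16.546 in)
Ia = 0.2·(20500/1239) = 4100/1239 in ≈ 3.309 in

S = 20500/1239 in ≈ 16.546 in; Ia = 4100/1239 in ≈ 3.309 in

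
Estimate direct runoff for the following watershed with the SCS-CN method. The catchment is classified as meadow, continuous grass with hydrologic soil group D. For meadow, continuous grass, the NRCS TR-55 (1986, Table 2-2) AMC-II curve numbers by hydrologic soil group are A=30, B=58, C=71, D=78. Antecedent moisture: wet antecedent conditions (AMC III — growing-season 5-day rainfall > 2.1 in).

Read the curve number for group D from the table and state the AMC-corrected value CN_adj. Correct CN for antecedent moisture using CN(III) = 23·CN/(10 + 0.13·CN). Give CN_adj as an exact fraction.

NRCS table: meadow, continuous grass, soil group D → CN(II) = 78
Wet (AMC III): CN(III) = 23·78/(10 + 0.13·78) = 1794/(1007/50) = 89700/1007 ≈ 89.076

CN_adj = 89700/1007 ≈ 89.076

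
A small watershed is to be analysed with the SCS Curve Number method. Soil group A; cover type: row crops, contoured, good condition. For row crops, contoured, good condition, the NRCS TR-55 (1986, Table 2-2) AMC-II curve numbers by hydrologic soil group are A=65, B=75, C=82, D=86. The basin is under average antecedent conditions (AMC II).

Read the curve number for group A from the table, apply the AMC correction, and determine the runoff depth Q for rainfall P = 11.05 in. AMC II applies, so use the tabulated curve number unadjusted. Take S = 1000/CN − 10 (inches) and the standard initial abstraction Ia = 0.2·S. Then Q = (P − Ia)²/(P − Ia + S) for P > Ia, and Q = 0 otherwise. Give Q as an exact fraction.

Q = 6723649/1038180 in ≈ 6.476 in

NRCS table: row crops, contoured, good condition, soil group A → CN(II) = 65
CN(II) = 65; AMC II needs no correction.
Retention S: 1000/CN − 10 with CN=65.000 → S = 70/13 ≈ 5.385 in
Ia = 0.2S: 0.2·5.385 = 1.077 in (exactly 14/13)
Excess rainfall: 11.050 − 1.077 = 9.973 in; P > Ia so Q > 0
Runoff Q = (P−Ia)²/(P−Ia+S) = (9.973)²/(9.973+5.385) = 6723649/1038180 ≈ 6.476 in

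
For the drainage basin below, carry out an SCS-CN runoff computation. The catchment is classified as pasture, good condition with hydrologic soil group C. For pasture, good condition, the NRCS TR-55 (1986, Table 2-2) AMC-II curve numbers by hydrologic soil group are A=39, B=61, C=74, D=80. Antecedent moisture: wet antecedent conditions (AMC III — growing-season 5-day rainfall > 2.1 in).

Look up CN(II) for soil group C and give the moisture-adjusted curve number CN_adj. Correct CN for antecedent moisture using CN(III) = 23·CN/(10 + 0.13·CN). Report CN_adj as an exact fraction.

NRCS table: pasture, good condition, soil group C → CN(II) = 74
Wet (AMC III): CN(III) = 23·74/(10 + 0.13·74) = 1702/(981/50) = 85100/981 ≈ 86.748

CN_adj = 85100/981 ≈ 86.748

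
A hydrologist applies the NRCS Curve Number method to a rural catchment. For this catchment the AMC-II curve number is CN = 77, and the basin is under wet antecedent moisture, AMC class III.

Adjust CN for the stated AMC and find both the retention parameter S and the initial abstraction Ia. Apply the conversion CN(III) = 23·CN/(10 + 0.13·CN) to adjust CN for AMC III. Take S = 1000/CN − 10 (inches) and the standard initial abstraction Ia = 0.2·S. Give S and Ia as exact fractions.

Adjust CN=77 to AMC III: 23·77/(10 + 0.13·77) → 1771 ÷ (2001/100) = 7700/87 ≈ 88.506
Max retention: S = 1000/(7700/87) − 10 = 100/77 in (≈ 1.299 in)
Ia = 0.2S: 0.2·1.299 = 0.260 in (exactly 20/77)

S = 100/77 in ≈ 1.299 in; Ia = 20/77 in ≈ 0.260 in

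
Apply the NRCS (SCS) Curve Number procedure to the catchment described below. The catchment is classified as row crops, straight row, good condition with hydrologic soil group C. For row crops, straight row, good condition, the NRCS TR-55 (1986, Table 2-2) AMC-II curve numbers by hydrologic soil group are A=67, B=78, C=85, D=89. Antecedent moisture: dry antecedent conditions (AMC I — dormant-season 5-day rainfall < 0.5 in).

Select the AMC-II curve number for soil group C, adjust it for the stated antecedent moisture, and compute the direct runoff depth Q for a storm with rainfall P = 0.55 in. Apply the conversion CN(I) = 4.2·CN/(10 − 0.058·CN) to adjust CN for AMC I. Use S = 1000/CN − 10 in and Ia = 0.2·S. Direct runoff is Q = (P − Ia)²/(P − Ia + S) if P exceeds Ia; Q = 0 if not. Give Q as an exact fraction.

Q = 0 in ≈ 0.000 in

NRCS table: row crops, straight row, good condition, soil group C → CN(II) = 85
Dry (AMC I): CN(I) = 4.2·85/(10 − 0.058·85) = 357/(507/100) = 11900/169 ≈ 70.414
Retention S: 1000/CN − 10 with CN=70.414 → S = 500/119 ≈ 4.202 in
Ia = 0.2·(500/119) = 100/119 in ≈ 0.840 in
P = 0.550 ≤ Ia = 0.840 in: entire storm abstracted, Q = 0.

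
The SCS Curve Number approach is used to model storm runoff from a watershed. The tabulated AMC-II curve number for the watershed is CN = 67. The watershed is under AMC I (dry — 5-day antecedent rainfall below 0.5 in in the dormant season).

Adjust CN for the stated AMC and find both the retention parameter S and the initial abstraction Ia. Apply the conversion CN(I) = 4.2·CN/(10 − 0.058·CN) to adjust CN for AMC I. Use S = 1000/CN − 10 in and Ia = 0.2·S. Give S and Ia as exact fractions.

CN(I) from CN(II)=67: (4.2·67)/(10 − 0.058·67) = 46900/1019 ≈ 46.026
S = 1000/(46900/1019) − 10 = 5500/469 in ≈ 11.727 in
Ia = 0.2S: 0.2·11.727 = 2.345 in (exactly 1100/469)

S = 5500/469 in ≈ 11.727 in; Ia = 1100/469 in ≈ 2.345 in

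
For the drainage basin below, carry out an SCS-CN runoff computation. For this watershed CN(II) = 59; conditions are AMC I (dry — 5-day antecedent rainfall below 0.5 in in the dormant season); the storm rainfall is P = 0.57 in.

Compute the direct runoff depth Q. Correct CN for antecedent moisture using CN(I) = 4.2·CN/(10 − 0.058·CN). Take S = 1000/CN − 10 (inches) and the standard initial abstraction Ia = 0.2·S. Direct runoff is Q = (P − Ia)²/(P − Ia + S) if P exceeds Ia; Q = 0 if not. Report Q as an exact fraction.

Adjust CN=59 to AMC I: 4.2·59/(10 − 0.058·59) → (1239/5) ÷ (3289/500) = 123900/3289 ≈ 37.671
Retention S: 1000/CN − 10 with CN=37.671 → S = 20500/1239 ≈ 16.546 in
Initial abstraction Ia = S/5 = (20500/1239)/5 = 4100/1239 ≈ 3.309 in
P = 0.570 ≤ Ia = 3.309 in: entire storm abstracted, Q = 0.

Q = 0 in ≈ 0.000 in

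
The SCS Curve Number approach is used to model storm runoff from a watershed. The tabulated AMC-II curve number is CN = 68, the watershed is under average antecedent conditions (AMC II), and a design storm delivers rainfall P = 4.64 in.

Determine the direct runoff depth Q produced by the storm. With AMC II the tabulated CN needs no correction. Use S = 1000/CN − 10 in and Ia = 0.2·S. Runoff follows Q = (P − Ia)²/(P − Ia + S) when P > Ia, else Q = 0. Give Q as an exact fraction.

Q = 617796/379525 in ≈ 1.628 in

AMC II — tabulated CN = 68 applies directly.
Retention S: 1000/CN − 10 with CN=68.000 → S = 80/17 ≈ 4.706 in
Ia = 0.2S: 0.2·4.706 = 0.941 in (exactly 16/17)
P − Ia = 4.640 − 0.941 = 1572/425 ≈ 3.699 in (> 0, runoff occurs)
Q = (1572/425)²/((1572/425) + 80/17) = (2471184/180625)/(3572/425) = 617796/379525 in ≈ 1.628 in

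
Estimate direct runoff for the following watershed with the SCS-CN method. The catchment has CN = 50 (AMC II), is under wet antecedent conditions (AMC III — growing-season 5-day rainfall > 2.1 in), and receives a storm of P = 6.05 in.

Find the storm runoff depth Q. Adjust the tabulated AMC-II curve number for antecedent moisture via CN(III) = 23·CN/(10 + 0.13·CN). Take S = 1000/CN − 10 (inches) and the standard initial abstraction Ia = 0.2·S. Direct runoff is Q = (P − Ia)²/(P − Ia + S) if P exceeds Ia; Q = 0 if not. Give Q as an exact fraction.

Adjust CN=50 to AMC III: 23·50/(10 + 0.13·50) → 1150 ÷ (33/2) = 2300/33 ≈ 69.697
Max retention: S = 1000/(2300/33) − 10 = 100/23 in (≈ 4.348 in)
Initial abstraction Ia = S/5 = (100/23)/5 = 20/23 ≈ 0.870 in
Excess rainfall: 6.050 − 0.870 = 5.180 in; P > Ia so Q > 0
Runoff Q = (P−Ia)²/(P−Ia+S) = (5.180)²/(5.180+4.348) = 5678689/2016180 ≈ 2.817 in

Q = 5678689/2016180 in ≈ 2.817 in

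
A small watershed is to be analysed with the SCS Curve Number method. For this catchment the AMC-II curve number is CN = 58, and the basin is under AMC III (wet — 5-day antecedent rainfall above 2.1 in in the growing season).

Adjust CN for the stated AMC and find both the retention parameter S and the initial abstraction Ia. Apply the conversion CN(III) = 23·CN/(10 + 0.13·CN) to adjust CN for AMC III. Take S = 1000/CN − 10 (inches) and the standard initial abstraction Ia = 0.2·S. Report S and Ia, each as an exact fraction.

S = 2100/667 in ≈ 3.148 in; Ia = 420/667 in ≈ 0.630 in

Adjust CN=58 to AMC III: 23·58/(10 + 0.13·58) → 1334 ÷ (877/50) = 66700/877 ≈ 76.055
Retention S: 1000/CN − 10 with CN=76.055 → S = 2100/667 ≈ 3.148 in
Initial abstraction Ia = S/5 = (2100/667)/5 = 420/667 ≈ 0.630 in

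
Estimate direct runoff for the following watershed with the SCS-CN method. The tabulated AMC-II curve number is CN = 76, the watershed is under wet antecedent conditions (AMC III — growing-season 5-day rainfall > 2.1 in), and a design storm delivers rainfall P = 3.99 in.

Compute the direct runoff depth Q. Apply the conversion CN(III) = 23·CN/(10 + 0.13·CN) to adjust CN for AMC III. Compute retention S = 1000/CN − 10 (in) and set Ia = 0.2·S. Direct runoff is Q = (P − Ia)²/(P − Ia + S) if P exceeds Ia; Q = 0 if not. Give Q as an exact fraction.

Adjust CN=76 to AMC III: 23·76/(10 + 0.13·76) → 1748 ÷ (497/25) = 43700/497 ≈ 87.928
Retention S: 1000/CN − 10 with CN=87.928 → S = 600/437 ≈ 1.373 in
Ia = 0.2·(600/437) = 120/437 in ≈ 0.275 in
P − Ia = 3.990 − 0.275 = 162363/43700 ≈ 3.715 in (> 0, runoff occurs)
Q = (162363/43700)²/((162363/43700) + 600/437) = (26361743769/1909690000)/(222363/43700) = 2929082641/1079695900 in ≈ 2.713 in

Q = 2929082641/1079695900 in ≈ 2.713 in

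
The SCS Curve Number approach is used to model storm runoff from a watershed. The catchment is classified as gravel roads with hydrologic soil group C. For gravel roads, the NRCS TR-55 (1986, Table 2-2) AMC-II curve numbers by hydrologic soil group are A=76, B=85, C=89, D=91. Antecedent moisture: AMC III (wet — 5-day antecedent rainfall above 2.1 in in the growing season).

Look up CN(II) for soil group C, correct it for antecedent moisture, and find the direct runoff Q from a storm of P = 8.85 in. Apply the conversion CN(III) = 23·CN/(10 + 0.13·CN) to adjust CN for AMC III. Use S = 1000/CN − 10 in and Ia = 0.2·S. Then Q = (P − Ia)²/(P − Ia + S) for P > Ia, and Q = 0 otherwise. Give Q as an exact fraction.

NRCS table: gravel roads, soil group C → CN(II) = 89
Wet (AMC III): CN(III) = 23·89/(10 + 0.13·89) = 2047/(2157/100) = 204700/2157 ≈ 94.900
Max retention: S = 1000/(204700/2157) − 10 = 1100/2047 in (≈ 0.537 in)
Ia = 0.2S: 0.2·0.537 = 0.107 in (exactly 220/2047)
P − Ia = 8.850 − 0.107 = 357919/40940 ≈ 8.743 in (> 0, runoff occurs)
Q: (357919/40940)² ÷ (379919/40940) = 128106010561/15553883860 in (≈ 8.236 in)

Q = 128106010561/15553883860 in ≈ 8.236 in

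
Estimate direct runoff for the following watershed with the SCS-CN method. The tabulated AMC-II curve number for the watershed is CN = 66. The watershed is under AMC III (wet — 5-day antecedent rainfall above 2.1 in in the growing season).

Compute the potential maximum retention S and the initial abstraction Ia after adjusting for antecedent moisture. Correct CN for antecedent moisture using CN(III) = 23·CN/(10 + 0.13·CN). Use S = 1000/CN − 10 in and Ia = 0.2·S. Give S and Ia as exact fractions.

Adjust CN=66 to AMC III: 23·66/(10 + 0.13·66) → 1518 ÷ (929/50) = 75900/929 ≈ 81.701
S = 1000/(75900/929) − 10 = 1700/759 in ≈ 2.240 in
Initial abstraction Ia = S/5 = (1700/759)/5 = 340/759 ≈ 0.448 in

S = 1700/759 in ≈ 2.240 in; Ia = 340/759 in ≈ 0.448 in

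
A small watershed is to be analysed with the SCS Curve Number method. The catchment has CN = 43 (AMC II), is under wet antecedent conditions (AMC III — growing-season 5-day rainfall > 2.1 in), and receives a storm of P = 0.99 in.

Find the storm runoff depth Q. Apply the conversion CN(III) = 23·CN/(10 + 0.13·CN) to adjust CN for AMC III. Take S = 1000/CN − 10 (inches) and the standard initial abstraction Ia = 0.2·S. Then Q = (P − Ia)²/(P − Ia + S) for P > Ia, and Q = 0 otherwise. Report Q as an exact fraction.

Q = 0 in ≈ 0.000 in

CN(III) from CN(II)=43: (23·43)/(10 + 0.13·43) = 98900/1559 ≈ 63.438
Retention S: 1000/CN − 10 with CN=63.438 → S = 5700/989 ≈ 5.763 in
Ia = 0.2·(5700/989) = 1140/989 in ≈ 1.153 in
P = 0.990 ≤ Ia = 1.153 in: entire storm abstracted, Q = 0.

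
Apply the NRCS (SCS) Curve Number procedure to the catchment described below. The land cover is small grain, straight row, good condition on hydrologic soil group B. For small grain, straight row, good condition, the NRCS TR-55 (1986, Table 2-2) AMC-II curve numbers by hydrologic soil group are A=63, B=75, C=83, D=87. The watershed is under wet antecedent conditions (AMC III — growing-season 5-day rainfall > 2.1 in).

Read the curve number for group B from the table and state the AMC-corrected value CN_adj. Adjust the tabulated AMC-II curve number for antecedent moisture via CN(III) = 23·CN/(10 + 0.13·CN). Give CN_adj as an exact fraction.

NRCS table: small grain, straight row, good condition, soil group B → CN(II) = 75
Adjust CN=75 to AMC III: 23·75/(10 + 0.13·75) → 1725 ÷ (79/4) = 6900/79 ≈ 87.342

CN_adj = 6900/79 ≈ 87.342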